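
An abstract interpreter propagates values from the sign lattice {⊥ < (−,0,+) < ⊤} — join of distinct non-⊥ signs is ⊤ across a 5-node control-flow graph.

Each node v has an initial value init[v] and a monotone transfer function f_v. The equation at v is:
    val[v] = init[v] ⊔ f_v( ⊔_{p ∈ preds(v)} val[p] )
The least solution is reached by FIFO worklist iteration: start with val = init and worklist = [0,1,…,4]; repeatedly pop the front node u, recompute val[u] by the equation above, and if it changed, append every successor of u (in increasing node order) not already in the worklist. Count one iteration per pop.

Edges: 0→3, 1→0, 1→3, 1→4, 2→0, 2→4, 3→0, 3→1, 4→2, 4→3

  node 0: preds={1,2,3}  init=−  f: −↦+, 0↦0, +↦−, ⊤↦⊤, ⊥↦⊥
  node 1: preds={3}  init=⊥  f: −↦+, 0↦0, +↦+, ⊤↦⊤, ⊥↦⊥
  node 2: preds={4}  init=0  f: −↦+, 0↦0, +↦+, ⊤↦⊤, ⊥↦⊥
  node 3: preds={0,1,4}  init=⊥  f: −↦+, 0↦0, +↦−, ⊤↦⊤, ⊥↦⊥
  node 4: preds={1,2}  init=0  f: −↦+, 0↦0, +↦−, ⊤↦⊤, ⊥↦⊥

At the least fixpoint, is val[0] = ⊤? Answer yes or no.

yes

Trace (14 dequeues):
  [1] u=0 | in 0 | out ⊤ | prev − | push {}
  [2] u=1 | in ⊥ | out ⊥ | ==
  [3] u=2 | in 0 | out 0 | ==
  [4] u=3 | in ⊤ | out ⊤ | prev ⊥ | push {0,1}
  [5] u=4 | in 0 | out 0 | ==
  [6] u=0 | in ⊤ | out ⊤ | ==
  [7] u=1 | in ⊤ | out ⊤ | prev ⊥ | push {0,3,4}
  [8] u=0 | in ⊤ | out ⊤ | ==
  [9] u=3 | in ⊤ | out ⊤ | ==
  [10] u=4 | in ⊤ | out ⊤ | prev 0 | push {2,3}
  [11] u=2 | in ⊤ | out ⊤ | prev 0 | push {0,4}
  [12] u=3 | in ⊤ | out ⊤ | ==
  [13] u=0 | in ⊤ | out ⊤ | ==
  [14] u=4 | in ⊤ | out ⊤ | ==

Converged values:
  [0] ⊤
  [1] ⊤
  [2] ⊤
  [3] ⊤
  [4] ⊤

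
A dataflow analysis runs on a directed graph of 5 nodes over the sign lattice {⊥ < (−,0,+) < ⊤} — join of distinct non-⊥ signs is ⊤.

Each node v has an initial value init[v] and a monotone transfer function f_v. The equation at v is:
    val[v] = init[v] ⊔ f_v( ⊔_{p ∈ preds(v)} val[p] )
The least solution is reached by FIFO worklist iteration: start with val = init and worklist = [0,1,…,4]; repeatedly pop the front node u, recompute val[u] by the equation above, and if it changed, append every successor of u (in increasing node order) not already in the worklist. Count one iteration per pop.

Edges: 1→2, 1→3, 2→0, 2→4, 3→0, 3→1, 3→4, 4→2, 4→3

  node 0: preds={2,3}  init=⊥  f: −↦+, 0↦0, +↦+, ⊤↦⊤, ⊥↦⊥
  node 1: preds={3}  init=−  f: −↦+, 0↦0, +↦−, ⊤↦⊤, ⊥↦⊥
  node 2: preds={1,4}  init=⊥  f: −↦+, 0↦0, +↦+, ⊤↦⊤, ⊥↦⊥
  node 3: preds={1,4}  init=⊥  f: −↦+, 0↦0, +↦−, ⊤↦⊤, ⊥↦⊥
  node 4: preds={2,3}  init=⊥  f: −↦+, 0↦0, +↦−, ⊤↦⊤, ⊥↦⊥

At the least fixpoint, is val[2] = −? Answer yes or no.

no

Trace (9 dequeues):
  [1] u=0 | in ⊥ | out ⊥ | ==
  [2] u=1 | in ⊥ | out − | ==
  [3] u=2 | in − | out + | prev ⊥ | push {0}
  [4] u=3 | in − | out + | prev ⊥ | push {1}
  [5] u=4 | in + | out − | prev ⊥ | push {2,3}
  [6] u=0 | in + | out + | prev ⊥ | push {}
  [7] u=1 | in + | out − | ==
  [8] u=2 | in − | out + | ==
  [9] u=3 | in − | out + | ==

Converged values:
  [0] +
  [1] −
  [2] +
  [3] +
  [4] −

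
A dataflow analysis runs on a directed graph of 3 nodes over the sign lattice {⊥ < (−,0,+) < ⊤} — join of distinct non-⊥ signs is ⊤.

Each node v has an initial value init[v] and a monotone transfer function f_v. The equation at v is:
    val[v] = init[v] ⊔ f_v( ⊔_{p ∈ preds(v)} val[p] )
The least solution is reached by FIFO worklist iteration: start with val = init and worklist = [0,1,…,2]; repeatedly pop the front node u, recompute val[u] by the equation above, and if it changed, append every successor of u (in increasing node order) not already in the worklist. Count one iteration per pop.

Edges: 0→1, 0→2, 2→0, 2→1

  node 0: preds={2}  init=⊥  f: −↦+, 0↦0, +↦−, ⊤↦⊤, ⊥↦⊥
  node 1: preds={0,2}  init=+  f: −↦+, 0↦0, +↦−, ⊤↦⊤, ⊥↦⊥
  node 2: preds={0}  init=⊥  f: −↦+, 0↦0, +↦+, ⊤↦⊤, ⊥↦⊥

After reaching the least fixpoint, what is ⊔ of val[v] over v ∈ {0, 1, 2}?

+

Worklist (3 pops):
  #1 pop 0: in=⊥ → ⊥ (no change)
  #2 pop 1: in=⊥ → + (no change)
  #3 pop 2: in=⊥ → ⊥ (no change)

Fixpoint:
  val[0] = ⊥
  val[1] = +
  val[2] = ⊥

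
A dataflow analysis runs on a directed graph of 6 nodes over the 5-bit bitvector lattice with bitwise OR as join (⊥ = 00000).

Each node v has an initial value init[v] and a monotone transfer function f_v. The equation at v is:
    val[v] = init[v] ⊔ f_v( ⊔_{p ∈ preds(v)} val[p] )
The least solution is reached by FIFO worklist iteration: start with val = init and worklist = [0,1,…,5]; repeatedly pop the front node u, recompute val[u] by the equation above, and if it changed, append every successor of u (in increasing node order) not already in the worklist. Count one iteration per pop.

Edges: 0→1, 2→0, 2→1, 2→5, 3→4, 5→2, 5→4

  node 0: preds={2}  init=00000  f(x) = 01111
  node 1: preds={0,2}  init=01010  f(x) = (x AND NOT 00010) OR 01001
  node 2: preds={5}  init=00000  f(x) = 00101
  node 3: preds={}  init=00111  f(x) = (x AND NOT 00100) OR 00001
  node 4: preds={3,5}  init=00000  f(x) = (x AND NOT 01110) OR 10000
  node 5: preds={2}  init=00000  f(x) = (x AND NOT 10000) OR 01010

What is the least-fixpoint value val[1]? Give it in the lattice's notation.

Trace (10 dequeues):
  [1] u=0 | in 00000 | out 01111 | prev 00000 | push {}
  [2] u=1 | in 01111 | out 01111 | prev 01010 | push {}
  [3] u=2 | in 00000 | out 00101 | prev 00000 | push {0,1}
  [4] u=3 | in 00000 | out 00111 | ==
  [5] u=4 | in 00111 | out 10001 | prev 00000 | push {}
  [6] u=5 | in 00101 | out 01111 | prev 00000 | push {2,4}
  [7] u=0 | in 00101 | out 01111 | ==
  [8] u=1 | in 01111 | out 01111 | ==
  [9] u=2 | in 01111 | out 00101 | ==
  [10] u=4 | in 01111 | out 10001 | ==

Converged values:
  [0] 01111
  [1] 01111
  [2] 00101
  [3] 00111
  [4] 10001
  [5] 01111

01111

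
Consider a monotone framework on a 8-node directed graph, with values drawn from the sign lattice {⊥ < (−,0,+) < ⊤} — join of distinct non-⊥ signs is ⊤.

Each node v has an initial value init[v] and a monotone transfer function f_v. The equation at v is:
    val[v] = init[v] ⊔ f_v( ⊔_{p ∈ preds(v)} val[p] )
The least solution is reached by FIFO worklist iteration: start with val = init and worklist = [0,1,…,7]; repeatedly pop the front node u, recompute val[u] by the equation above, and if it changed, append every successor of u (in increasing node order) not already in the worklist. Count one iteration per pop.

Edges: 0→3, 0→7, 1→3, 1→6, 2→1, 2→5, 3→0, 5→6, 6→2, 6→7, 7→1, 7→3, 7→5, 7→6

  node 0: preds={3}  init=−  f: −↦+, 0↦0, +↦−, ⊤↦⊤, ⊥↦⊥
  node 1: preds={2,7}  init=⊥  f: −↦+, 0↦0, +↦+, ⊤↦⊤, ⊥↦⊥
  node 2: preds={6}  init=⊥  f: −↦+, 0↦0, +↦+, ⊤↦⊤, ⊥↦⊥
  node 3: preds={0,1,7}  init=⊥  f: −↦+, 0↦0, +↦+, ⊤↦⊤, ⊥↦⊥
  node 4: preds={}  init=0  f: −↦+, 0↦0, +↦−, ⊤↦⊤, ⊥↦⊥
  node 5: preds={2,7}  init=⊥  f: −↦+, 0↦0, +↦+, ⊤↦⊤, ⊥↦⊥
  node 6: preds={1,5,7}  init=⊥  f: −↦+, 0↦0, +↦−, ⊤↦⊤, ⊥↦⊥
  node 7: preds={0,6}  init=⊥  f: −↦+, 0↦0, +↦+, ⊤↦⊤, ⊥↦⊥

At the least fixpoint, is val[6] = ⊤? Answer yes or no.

yes

Worklist (25 pops):
  #1 pop 0: in=⊥ → − (no change)
  #2 pop 1: in=⊥ → ⊥ (no change)
  #3 pop 2: in=⊥ → ⊥ (no change)
  #4 pop 3: in=− → + (was ⊥); enqueue [0]
  #5 pop 4: in=⊥ → 0 (no change)
  #6 pop 5: in=⊥ → ⊥ (no change)
  #7 pop 6: in=⊥ → ⊥ (no change)
  #8 pop 7: in=− → + (was ⊥); enqueue [1,3,5,6]
  #9 pop 0: in=+ → − (no change)
  #10 pop 1: in=+ → + (was ⊥); enqueue []
  #11 pop 3: in=⊤ → ⊤ (was +); enqueue [0]
  #12 pop 5: in=+ → + (was ⊥); enqueue []
  #13 pop 6: in=+ → − (was ⊥); enqueue [2,7]
  #14 pop 0: in=⊤ → ⊤ (was −); enqueue [3]
  #15 pop 2: in=− → + (was ⊥); enqueue [1,5]
  #16 pop 7: in=⊤ → ⊤ (was +); enqueue [6]
  #17 pop 3: in=⊤ → ⊤ (no change)
  #18 pop 1: in=⊤ → ⊤ (was +); enqueue [3]
  #19 pop 5: in=⊤ → ⊤ (was +); enqueue []
  #20 pop 6: in=⊤ → ⊤ (was −); enqueue [2,7]
  #21 pop 3: in=⊤ → ⊤ (no change)
  #22 pop 2: in=⊤ → ⊤ (was +); enqueue [1,5]
  #23 pop 7: in=⊤ → ⊤ (no change)
  #24 pop 1: in=⊤ → ⊤ (no change)
  #25 pop 5: in=⊤ → ⊤ (no change)

Fixpoint:
  val[0] = ⊤
  val[1] = ⊤
  val[2] = ⊤
  val[3] = ⊤
  val[4] = 0
  val[5] = ⊤
  val[6] = ⊤
  val[7] = ⊤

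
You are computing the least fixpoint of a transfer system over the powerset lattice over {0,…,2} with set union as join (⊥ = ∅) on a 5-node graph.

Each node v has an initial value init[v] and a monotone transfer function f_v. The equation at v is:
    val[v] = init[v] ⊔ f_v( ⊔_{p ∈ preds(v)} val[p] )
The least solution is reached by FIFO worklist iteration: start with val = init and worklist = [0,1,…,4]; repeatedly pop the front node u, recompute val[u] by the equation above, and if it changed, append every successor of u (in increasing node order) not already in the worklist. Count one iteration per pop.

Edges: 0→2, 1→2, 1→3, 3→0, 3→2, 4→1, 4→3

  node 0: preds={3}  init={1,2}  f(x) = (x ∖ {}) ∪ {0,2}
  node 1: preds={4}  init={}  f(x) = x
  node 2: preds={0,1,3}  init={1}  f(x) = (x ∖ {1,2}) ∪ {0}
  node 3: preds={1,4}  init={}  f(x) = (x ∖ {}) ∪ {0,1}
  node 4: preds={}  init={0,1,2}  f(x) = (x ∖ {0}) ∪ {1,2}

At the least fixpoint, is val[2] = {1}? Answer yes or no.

no

Worklist (7 pops):
  #1 pop 0: in={} → {0,1,2} (was {1,2}); enqueue []
  #2 pop 1: in={0,1,2} → {0,1,2} (was {}); enqueue []
  #3 pop 2: in={0,1,2} → {0,1} (was {1}); enqueue []
  #4 pop 3: in={0,1,2} → {0,1,2} (was {}); enqueue [0,2]
  #5 pop 4: in={} → {0,1,2} (no change)
  #6 pop 0: in={0,1,2} → {0,1,2} (no change)
  #7 pop 2: in={0,1,2} → {0,1} (no change)

Fixpoint:
  val[0] = {0,1,2}
  val[1] = {0,1,2}
  val[2] = {0,1}
  val[3] = {0,1,2}
  val[4] = {0,1,2}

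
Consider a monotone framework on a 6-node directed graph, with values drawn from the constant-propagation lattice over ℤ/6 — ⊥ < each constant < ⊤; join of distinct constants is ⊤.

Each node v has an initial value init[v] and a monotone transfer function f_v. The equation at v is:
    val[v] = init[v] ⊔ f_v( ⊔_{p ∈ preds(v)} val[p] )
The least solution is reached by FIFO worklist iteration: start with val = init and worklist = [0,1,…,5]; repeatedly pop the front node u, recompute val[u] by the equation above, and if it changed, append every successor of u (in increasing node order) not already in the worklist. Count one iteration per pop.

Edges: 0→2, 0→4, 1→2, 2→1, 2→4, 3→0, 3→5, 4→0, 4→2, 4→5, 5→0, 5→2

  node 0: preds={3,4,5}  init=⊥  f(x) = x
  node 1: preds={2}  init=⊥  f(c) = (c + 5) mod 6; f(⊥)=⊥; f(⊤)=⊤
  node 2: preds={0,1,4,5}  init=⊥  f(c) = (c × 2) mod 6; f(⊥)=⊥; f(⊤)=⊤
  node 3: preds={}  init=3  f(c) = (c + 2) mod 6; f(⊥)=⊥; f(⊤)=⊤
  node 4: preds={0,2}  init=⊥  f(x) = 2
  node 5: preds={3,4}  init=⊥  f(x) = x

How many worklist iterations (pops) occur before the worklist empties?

12

Worklist (12 pops):
  #1 pop 0: in=3 → 3 (was ⊥); enqueue []
  #2 pop 1: in=⊥ → ⊥ (no change)
  #3 pop 2: in=3 → 0 (was ⊥); enqueue [1]
  #4 pop 3: in=⊥ → 3 (no change)
  #5 pop 4: in=⊤ → 2 (was ⊥); enqueue [0,2]
  #6 pop 5: in=⊤ → ⊤ (was ⊥); enqueue []
  #7 pop 1: in=0 → 5 (was ⊥); enqueue []
  #8 pop 0: in=⊤ → ⊤ (was 3); enqueue [4]
  #9 pop 2: in=⊤ → ⊤ (was 0); enqueue [1]
  #10 pop 4: in=⊤ → 2 (no change)
  #11 pop 1: in=⊤ → ⊤ (was 5); enqueue [2]
  #12 pop 2: in=⊤ → ⊤ (no change)

Fixpoint:
  val[0] = ⊤
  val[1] = ⊤
  val[2] = ⊤
  val[3] = 3
  val[4] = 2
  val[5] = ⊤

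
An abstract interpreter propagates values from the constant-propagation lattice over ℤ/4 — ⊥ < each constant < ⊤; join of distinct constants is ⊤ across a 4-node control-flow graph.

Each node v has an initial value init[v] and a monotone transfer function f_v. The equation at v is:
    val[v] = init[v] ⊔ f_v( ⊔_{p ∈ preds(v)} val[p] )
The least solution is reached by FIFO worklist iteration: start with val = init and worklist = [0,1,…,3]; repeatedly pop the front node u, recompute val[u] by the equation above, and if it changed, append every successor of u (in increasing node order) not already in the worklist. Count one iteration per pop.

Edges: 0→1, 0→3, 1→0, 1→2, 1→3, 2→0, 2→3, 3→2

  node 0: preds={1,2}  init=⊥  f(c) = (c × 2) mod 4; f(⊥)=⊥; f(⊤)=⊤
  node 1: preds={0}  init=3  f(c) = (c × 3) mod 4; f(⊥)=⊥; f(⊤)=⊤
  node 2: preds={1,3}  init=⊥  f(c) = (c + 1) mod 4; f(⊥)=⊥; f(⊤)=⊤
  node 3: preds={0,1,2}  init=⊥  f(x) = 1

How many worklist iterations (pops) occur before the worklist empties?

Iteration log — 8 steps:
  step 1. node 0  ⊔preds=3  new=2  old=⊥  +wl: 
  step 2. node 1  ⊔preds=2  new=⊤  old=3  +wl: 0
  step 3. node 2  ⊔preds=⊤  new=⊤  old=⊥  +wl: 
  step 4. node 3  ⊔preds=⊤  new=1  old=⊥  +wl: 2
  step 5. node 0  ⊔preds=⊤  new=⊤  old=2  +wl: 1,3
  step 6. node 2  ⊔preds=⊤  new=⊤  stable
  step 7. node 1  ⊔preds=⊤  new=⊤  stable
  step 8. node 3  ⊔preds=⊤  new=1  stable

Least fixpoint reached:
  node 0: ⊤
  node 1: ⊤
  node 2: ⊤
  node 3: 1

8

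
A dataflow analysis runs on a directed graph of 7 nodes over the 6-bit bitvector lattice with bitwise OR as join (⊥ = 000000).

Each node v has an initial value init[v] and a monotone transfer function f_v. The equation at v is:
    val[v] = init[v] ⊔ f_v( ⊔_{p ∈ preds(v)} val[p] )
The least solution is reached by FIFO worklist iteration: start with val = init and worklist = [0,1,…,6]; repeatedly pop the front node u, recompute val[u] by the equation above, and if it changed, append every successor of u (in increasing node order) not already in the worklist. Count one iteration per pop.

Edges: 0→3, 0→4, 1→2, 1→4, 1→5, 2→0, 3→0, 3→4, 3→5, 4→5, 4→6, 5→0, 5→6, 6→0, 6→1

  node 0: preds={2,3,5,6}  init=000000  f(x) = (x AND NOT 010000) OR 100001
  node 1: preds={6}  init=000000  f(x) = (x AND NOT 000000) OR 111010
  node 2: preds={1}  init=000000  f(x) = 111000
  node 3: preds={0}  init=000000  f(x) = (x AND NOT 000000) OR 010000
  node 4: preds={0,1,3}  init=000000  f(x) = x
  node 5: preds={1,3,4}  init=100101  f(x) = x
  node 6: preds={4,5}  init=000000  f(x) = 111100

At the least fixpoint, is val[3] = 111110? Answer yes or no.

Worklist (14 pops):
  #1 pop 0: in=100101 → 100101 (was 000000); enqueue []
  #2 pop 1: in=000000 → 111010 (was 000000); enqueue []
  #3 pop 2: in=111010 → 111000 (was 000000); enqueue [0]
  #4 pop 3: in=100101 → 110101 (was 000000); enqueue []
  #5 pop 4: in=111111 → 111111 (was 000000); enqueue []
  #6 pop 5: in=111111 → 111111 (was 100101); enqueue []
  #7 pop 6: in=111111 → 111100 (was 000000); enqueue [1]
  #8 pop 0: in=111111 → 101111 (was 100101); enqueue [3,4]
  #9 pop 1: in=111100 → 111110 (was 111010); enqueue [2,5]
  #10 pop 3: in=101111 → 111111 (was 110101); enqueue [0]
  #11 pop 4: in=111111 → 111111 (no change)
  #12 pop 2: in=111110 → 111000 (no change)
  #13 pop 5: in=111111 → 111111 (no change)
  #14 pop 0: in=111111 → 101111 (no change)

Fixpoint:
  val[0] = 101111
  val[1] = 111110
  val[2] = 111000
  val[3] = 111111
  val[4] = 111111
  val[5] = 111111
  val[6] = 111100

no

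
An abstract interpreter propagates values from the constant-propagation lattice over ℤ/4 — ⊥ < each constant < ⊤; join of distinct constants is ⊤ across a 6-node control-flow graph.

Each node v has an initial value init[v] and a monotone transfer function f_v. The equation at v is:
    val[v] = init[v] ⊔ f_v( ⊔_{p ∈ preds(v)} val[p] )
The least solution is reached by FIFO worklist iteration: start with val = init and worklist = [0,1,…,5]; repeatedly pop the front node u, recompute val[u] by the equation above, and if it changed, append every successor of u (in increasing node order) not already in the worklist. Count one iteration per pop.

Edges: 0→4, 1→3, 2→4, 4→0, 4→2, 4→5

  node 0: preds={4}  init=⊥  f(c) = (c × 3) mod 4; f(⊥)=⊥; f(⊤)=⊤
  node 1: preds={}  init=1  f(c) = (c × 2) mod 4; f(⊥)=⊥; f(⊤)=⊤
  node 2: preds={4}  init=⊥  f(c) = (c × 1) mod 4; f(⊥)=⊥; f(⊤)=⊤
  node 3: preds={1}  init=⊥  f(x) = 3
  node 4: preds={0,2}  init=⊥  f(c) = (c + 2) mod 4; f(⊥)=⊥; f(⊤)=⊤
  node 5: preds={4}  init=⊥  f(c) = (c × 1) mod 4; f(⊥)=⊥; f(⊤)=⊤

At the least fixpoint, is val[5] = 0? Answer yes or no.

no

Worklist (6 pops):
  #1 pop 0: in=⊥ → ⊥ (no change)
  #2 pop 1: in=⊥ → 1 (no change)
  #3 pop 2: in=⊥ → ⊥ (no change)
  #4 pop 3: in=1 → 3 (was ⊥); enqueue []
  #5 pop 4: in=⊥ → ⊥ (no change)
  #6 pop 5: in=⊥ → ⊥ (no change)

Fixpoint:
  val[0] = ⊥
  val[1] = 1
  val[2] = ⊥
  val[3] = 3
  val[4] = ⊥
  val[5] = ⊥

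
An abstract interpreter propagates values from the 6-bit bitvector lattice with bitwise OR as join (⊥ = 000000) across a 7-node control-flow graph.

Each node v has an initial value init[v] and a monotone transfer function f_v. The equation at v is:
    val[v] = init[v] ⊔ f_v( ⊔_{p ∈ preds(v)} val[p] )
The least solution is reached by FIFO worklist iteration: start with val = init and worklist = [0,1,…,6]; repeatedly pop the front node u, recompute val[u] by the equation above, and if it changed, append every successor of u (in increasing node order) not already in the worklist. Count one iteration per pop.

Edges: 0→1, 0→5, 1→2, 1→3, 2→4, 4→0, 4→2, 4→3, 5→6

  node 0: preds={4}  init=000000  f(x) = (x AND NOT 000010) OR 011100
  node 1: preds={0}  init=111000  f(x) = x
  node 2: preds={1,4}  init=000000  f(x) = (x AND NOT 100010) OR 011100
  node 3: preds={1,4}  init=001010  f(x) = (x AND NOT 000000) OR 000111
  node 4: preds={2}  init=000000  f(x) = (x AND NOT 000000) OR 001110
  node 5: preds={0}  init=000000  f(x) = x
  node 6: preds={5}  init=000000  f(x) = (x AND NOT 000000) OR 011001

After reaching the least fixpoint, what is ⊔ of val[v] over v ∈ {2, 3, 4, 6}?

111111

Trace (10 dequeues):
  [1] u=0 | in 000000 | out 011100 | prev 000000 | push {}
  [2] u=1 | in 011100 | out 111100 | prev 111000 | push {}
  [3] u=2 | in 111100 | out 011100 | prev 000000 | push {}
  [4] u=3 | in 111100 | out 111111 | prev 001010 | push {}
  [5] u=4 | in 011100 | out 011110 | prev 000000 | push {0,2,3}
  [6] u=5 | in 011100 | out 011100 | prev 000000 | push {}
  [7] u=6 | in 011100 | out 011101 | prev 000000 | push {}
  [8] u=0 | in 011110 | out 011100 | ==
  [9] u=2 | in 111110 | out 011100 | ==
  [10] u=3 | in 111110 | out 111111 | ==

Converged values:
  [0] 011100
  [1] 111100
  [2] 011100
  [3] 111111
  [4] 011110
  [5] 011100
  [6] 011101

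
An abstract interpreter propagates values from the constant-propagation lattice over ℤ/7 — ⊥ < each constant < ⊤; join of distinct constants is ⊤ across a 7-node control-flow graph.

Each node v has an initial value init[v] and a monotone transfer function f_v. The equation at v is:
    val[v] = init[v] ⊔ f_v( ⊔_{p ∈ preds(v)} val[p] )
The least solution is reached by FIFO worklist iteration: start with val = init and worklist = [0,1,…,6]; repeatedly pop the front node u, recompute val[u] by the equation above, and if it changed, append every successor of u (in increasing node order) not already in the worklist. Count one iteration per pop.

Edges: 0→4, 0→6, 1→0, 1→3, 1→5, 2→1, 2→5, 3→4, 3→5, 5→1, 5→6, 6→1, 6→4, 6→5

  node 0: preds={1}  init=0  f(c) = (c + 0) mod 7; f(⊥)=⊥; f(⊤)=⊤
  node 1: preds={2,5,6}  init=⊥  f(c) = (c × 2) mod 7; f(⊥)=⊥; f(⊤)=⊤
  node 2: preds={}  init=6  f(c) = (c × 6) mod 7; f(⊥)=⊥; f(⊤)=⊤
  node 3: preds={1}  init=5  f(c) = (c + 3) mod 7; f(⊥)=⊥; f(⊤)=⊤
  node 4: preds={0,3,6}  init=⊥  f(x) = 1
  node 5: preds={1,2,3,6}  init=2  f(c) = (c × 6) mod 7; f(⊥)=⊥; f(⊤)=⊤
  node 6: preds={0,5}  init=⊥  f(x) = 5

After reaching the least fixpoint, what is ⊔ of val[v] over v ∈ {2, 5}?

⊤

Iteration log — 12 steps:
  step 1. node 0  ⊔preds=⊥  new=0  stable
  step 2. node 1  ⊔preds=⊤  new=⊤  old=⊥  +wl: 0
  step 3. node 2  ⊔preds=⊥  new=6  stable
  step 4. node 3  ⊔preds=⊤  new=⊤  old=5  +wl: 
  step 5. node 4  ⊔preds=⊤  new=1  old=⊥  +wl: 
  step 6. node 5  ⊔preds=⊤  new=⊤  old=2  +wl: 1
  step 7. node 6  ⊔preds=⊤  new=5  old=⊥  +wl: 4,5
  step 8. node 0  ⊔preds=⊤  new=⊤  old=0  +wl: 6
  step 9. node 1  ⊔preds=⊤  new=⊤  stable
  step 10. node 4  ⊔preds=⊤  new=1  stable
  step 11. node 5  ⊔preds=⊤  new=⊤  stable
  step 12. node 6  ⊔preds=⊤  new=5  stable

Least fixpoint reached:
  node 0: ⊤
  node 1: ⊤
  node 2: 6
  node 3: ⊤
  node 4: 1
  node 5: ⊤
  node 6: 5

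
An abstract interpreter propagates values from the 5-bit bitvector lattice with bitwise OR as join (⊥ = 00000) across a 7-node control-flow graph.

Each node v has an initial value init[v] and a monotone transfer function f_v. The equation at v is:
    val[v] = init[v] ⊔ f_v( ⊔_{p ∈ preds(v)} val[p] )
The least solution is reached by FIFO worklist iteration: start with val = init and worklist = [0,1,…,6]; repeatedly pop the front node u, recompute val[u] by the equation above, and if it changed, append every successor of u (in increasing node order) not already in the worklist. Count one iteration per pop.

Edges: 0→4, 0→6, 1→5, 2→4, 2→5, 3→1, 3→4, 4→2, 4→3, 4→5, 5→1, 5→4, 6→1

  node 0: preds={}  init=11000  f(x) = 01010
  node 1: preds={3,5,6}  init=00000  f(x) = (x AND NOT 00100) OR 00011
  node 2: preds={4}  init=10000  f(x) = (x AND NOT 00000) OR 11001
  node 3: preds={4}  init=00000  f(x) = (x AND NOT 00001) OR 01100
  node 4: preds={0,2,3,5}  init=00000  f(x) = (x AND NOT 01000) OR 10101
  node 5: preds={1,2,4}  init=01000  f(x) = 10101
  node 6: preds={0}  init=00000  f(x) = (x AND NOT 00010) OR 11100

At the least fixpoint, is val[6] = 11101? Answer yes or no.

Iteration log — 13 steps:
  step 1. node 0  ⊔preds=00000  new=11010  old=11000  +wl: 
  step 2. node 1  ⊔preds=01000  new=01011  old=00000  +wl: 
  step 3. node 2  ⊔preds=00000  new=11001  old=10000  +wl: 
  step 4. node 3  ⊔preds=00000  new=01100  old=00000  +wl: 1
  step 5. node 4  ⊔preds=11111  new=10111  old=00000  +wl: 2,3
  step 6. node 5  ⊔preds=11111  new=11101  old=01000  +wl: 4
  step 7. node 6  ⊔preds=11010  new=11100  old=00000  +wl: 
  step 8. node 1  ⊔preds=11101  new=11011  old=01011  +wl: 5
  step 9. node 2  ⊔preds=10111  new=11111  old=11001  +wl: 
  step 10. node 3  ⊔preds=10111  new=11110  old=01100  +wl: 1
  step 11. node 4  ⊔preds=11111  new=10111  stable
  step 12. node 5  ⊔preds=11111  new=11101  stable
  step 13. node 1  ⊔preds=11111  new=11011  stable

Least fixpoint reached:
  node 0: 11010
  node 1: 11011
  node 2: 11111
  node 3: 11110
  node 4: 10111
  node 5: 11101
  node 6: 11100

no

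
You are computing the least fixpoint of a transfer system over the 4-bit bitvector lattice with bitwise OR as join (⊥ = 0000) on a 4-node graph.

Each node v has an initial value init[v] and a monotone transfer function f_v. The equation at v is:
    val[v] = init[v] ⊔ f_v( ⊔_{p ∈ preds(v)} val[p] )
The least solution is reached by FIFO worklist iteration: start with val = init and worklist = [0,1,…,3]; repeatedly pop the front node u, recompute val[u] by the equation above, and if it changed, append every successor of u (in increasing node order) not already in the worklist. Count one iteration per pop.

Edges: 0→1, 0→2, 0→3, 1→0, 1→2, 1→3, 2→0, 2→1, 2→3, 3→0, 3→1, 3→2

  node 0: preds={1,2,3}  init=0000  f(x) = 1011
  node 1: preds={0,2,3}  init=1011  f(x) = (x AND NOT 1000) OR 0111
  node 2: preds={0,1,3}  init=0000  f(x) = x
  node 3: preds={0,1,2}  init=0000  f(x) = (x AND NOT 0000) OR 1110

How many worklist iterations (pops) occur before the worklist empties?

7

Trace (7 dequeues):
  [1] u=0 | in 1011 | out 1011 | prev 0000 | push {}
  [2] u=1 | in 1011 | out 1111 | prev 1011 | push {0}
  [3] u=2 | in 1111 | out 1111 | prev 0000 | push {1}
  [4] u=3 | in 1111 | out 1111 | prev 0000 | push {2}
  [5] u=0 | in 1111 | out 1011 | ==
  [6] u=1 | in 1111 | out 1111 | ==
  [7] u=2 | in 1111 | out 1111 | ==

Converged values:
  [0] 1011
  [1] 1111
  [2] 1111
  [3] 1111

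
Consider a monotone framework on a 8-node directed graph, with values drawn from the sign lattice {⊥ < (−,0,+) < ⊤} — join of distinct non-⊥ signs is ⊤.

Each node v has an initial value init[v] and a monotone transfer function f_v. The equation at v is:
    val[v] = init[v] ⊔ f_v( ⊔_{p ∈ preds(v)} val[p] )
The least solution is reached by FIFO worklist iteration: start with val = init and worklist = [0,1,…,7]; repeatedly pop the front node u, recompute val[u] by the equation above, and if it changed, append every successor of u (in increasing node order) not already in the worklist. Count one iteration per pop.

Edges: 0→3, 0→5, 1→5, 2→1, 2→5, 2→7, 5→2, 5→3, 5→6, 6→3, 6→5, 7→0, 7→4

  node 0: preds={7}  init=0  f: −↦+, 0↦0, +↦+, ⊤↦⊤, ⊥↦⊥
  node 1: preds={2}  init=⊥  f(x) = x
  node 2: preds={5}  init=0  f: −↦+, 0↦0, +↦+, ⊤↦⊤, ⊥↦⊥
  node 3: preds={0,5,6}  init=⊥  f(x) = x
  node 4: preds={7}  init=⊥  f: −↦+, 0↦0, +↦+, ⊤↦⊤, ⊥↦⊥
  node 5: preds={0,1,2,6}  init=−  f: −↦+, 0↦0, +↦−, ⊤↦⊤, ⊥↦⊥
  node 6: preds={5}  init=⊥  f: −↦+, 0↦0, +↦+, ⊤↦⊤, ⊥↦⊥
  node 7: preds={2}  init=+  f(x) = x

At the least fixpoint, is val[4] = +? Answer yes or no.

no

Worklist (14 pops):
  #1 pop 0: in=+ → ⊤ (was 0); enqueue []
  #2 pop 1: in=0 → 0 (was ⊥); enqueue []
  #3 pop 2: in=− → ⊤ (was 0); enqueue [1]
  #4 pop 3: in=⊤ → ⊤ (was ⊥); enqueue []
  #5 pop 4: in=+ → + (was ⊥); enqueue []
  #6 pop 5: in=⊤ → ⊤ (was −); enqueue [2,3]
  #7 pop 6: in=⊤ → ⊤ (was ⊥); enqueue [5]
  #8 pop 7: in=⊤ → ⊤ (was +); enqueue [0,4]
  #9 pop 1: in=⊤ → ⊤ (was 0); enqueue []
  #10 pop 2: in=⊤ → ⊤ (no change)
  #11 pop 3: in=⊤ → ⊤ (no change)
  #12 pop 5: in=⊤ → ⊤ (no change)
  #13 pop 0: in=⊤ → ⊤ (no change)
  #14 pop 4: in=⊤ → ⊤ (was +); enqueue []

Fixpoint:
  val[0] = ⊤
  val[1] = ⊤
  val[2] = ⊤
  val[3] = ⊤
  val[4] = ⊤
  val[5] = ⊤
  val[6] = ⊤
  val[7] = ⊤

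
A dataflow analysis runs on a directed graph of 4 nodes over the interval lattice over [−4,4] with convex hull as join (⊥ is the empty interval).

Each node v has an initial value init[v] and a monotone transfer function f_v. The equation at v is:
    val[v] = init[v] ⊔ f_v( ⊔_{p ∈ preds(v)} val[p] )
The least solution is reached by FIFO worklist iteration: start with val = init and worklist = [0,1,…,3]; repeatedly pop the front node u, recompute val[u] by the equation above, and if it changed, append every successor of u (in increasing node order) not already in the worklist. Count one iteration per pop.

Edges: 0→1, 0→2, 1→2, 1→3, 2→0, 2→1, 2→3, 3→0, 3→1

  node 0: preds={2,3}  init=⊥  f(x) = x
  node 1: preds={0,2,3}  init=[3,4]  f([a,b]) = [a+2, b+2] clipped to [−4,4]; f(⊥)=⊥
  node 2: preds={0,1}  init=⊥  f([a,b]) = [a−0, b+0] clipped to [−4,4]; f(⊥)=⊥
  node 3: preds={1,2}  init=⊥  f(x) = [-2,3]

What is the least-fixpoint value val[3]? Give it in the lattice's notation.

[-2,3]

Iteration log — 10 steps:
  step 1. node 0  ⊔preds=⊥  new=⊥  stable
  step 2. node 1  ⊔preds=⊥  new=[3,4]  stable
  step 3. node 2  ⊔preds=[3,4]  new=[3,4]  old=⊥  +wl: 0,1
  step 4. node 3  ⊔preds=[3,4]  new=[-2,3]  old=⊥  +wl: 
  step 5. node 0  ⊔preds=[-2,4]  new=[-2,4]  old=⊥  +wl: 2
  step 6. node 1  ⊔preds=[-2,4]  new=[0,4]  old=[3,4]  +wl: 3
  step 7. node 2  ⊔preds=[-2,4]  new=[-2,4]  old=[3,4]  +wl: 0,1
  step 8. node 3  ⊔preds=[-2,4]  new=[-2,3]  stable
  step 9. node 0  ⊔preds=[-2,4]  new=[-2,4]  stable
  step 10. node 1  ⊔preds=[-2,4]  new=[0,4]  stable

Least fixpoint reached:
  node 0: [-2,4]
  node 1: [0,4]
  node 2: [-2,4]
  node 3: [-2,3]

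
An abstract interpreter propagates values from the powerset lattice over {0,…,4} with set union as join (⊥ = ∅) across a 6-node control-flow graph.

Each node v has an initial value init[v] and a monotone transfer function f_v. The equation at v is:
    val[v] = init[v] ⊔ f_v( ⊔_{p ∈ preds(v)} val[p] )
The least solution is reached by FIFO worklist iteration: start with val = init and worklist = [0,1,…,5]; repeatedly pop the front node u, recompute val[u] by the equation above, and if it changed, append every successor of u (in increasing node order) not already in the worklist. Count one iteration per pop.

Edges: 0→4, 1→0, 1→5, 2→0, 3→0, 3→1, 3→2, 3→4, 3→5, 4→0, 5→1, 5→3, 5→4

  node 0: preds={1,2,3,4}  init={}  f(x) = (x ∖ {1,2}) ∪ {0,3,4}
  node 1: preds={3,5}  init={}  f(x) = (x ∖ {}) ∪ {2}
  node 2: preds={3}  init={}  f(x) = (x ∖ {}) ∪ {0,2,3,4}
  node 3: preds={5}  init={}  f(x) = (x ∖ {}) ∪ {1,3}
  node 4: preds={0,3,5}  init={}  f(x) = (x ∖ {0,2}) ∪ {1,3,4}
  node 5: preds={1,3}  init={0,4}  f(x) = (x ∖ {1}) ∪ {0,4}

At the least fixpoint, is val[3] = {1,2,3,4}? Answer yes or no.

no

Iteration log — 15 steps:
  step 1. node 0  ⊔preds={}  new={0,3,4}  old={}  +wl: 
  step 2. node 1  ⊔preds={0,4}  new={0,2,4}  old={}  +wl: 0
  step 3. node 2  ⊔preds={}  new={0,2,3,4}  old={}  +wl: 
  step 4. node 3  ⊔preds={0,4}  new={0,1,3,4}  old={}  +wl: 1,2
  step 5. node 4  ⊔preds={0,1,3,4}  new={1,3,4}  old={}  +wl: 
  step 6. node 5  ⊔preds={0,1,2,3,4}  new={0,2,3,4}  old={0,4}  +wl: 3,4
  step 7. node 0  ⊔preds={0,1,2,3,4}  new={0,3,4}  stable
  step 8. node 1  ⊔preds={0,1,2,3,4}  new={0,1,2,3,4}  old={0,2,4}  +wl: 0,5
  step 9. node 2  ⊔preds={0,1,3,4}  new={0,1,2,3,4}  old={0,2,3,4}  +wl: 
  step 10. node 3  ⊔preds={0,2,3,4}  new={0,1,2,3,4}  old={0,1,3,4}  +wl: 1,2
  step 11. node 4  ⊔preds={0,1,2,3,4}  new={1,3,4}  stable
  step 12. node 0  ⊔preds={0,1,2,3,4}  new={0,3,4}  stable
  step 13. node 5  ⊔preds={0,1,2,3,4}  new={0,2,3,4}  stable
  step 14. node 1  ⊔preds={0,1,2,3,4}  new={0,1,2,3,4}  stable
  step 15. node 2  ⊔preds={0,1,2,3,4}  new={0,1,2,3,4}  stable

Least fixpoint reached:
  node 0: {0,3,4}
  node 1: {0,1,2,3,4}
  node 2: {0,1,2,3,4}
  node 3: {0,1,2,3,4}
  node 4: {1,3,4}
  node 5: {0,2,3,4}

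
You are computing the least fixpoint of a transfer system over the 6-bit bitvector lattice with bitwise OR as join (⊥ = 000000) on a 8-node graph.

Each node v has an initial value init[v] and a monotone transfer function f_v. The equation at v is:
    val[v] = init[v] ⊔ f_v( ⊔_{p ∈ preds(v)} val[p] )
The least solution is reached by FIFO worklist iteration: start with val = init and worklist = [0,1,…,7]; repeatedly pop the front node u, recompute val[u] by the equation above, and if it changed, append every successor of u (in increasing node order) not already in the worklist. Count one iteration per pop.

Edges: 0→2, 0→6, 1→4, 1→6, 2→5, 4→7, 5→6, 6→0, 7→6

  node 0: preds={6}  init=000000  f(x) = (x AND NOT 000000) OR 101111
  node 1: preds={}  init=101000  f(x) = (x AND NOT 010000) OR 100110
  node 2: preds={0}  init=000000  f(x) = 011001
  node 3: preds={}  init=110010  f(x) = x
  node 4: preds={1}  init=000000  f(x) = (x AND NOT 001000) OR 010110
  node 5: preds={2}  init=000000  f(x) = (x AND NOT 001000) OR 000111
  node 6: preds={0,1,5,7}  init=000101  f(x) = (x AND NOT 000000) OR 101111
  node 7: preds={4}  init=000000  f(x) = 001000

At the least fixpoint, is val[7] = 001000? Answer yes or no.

yes

Trace (11 dequeues):
  [1] u=0 | in 000101 | out 101111 | prev 000000 | push {}
  [2] u=1 | in 000000 | out 101110 | prev 101000 | push {}
  [3] u=2 | in 101111 | out 011001 | prev 000000 | push {}
  [4] u=3 | in 000000 | out 110010 | ==
  [5] u=4 | in 101110 | out 110110 | prev 000000 | push {}
  [6] u=5 | in 011001 | out 010111 | prev 000000 | push {}
  [7] u=6 | in 111111 | out 111111 | prev 000101 | push {0}
  [8] u=7 | in 110110 | out 001000 | prev 000000 | push {6}
  [9] u=0 | in 111111 | out 111111 | prev 101111 | push {2}
  [10] u=6 | in 111111 | out 111111 | ==
  [11] u=2 | in 111111 | out 011001 | ==

Converged values:
  [0] 111111
  [1] 101110
  [2] 011001
  [3] 110010
  [4] 110110
  [5] 010111
  [6] 111111
  [7] 001000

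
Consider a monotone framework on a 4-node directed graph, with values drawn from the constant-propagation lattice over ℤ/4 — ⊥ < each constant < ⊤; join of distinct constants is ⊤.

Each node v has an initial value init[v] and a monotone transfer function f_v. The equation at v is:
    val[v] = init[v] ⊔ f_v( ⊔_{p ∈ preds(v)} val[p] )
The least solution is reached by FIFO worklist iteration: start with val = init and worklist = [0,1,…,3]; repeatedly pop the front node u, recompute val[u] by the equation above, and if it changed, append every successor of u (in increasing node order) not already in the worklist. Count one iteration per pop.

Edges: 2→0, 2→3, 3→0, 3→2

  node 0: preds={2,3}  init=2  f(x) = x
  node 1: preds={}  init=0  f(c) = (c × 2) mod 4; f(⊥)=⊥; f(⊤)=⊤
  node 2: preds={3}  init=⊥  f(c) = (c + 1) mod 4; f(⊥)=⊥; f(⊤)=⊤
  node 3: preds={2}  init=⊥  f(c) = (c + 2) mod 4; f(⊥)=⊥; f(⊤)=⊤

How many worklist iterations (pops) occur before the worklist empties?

Iteration log — 4 steps:
  step 1. node 0  ⊔preds=⊥  new=2  stable
  step 2. node 1  ⊔preds=⊥  new=0  stable
  step 3. node 2  ⊔preds=⊥  new=⊥  stable
  step 4. node 3  ⊔preds=⊥  new=⊥  stable

Least fixpoint reached:
  node 0: 2
  node 1: 0
  node 2: ⊥
  node 3: ⊥

4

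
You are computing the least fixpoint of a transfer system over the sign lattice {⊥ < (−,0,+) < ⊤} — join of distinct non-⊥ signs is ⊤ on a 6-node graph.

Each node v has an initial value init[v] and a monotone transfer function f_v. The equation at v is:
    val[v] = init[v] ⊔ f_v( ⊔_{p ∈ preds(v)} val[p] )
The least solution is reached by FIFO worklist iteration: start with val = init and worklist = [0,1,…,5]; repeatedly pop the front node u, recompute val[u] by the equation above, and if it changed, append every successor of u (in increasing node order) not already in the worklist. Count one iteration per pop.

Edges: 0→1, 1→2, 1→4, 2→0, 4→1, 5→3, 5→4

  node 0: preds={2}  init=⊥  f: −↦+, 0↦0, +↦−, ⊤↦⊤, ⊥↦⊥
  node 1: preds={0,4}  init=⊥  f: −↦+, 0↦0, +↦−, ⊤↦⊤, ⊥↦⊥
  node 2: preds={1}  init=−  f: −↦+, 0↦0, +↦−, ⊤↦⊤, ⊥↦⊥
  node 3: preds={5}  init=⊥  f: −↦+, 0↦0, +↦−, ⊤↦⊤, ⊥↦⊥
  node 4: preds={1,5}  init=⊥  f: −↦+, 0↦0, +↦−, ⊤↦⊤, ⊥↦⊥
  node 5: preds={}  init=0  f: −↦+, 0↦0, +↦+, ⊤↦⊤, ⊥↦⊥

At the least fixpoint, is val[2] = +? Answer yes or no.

Worklist (10 pops):
  #1 pop 0: in=− → + (was ⊥); enqueue []
  #2 pop 1: in=+ → − (was ⊥); enqueue []
  #3 pop 2: in=− → ⊤ (was −); enqueue [0]
  #4 pop 3: in=0 → 0 (was ⊥); enqueue []
  #5 pop 4: in=⊤ → ⊤ (was ⊥); enqueue [1]
  #6 pop 5: in=⊥ → 0 (no change)
  #7 pop 0: in=⊤ → ⊤ (was +); enqueue []
  #8 pop 1: in=⊤ → ⊤ (was −); enqueue [2,4]
  #9 pop 2: in=⊤ → ⊤ (no change)
  #10 pop 4: in=⊤ → ⊤ (no change)

Fixpoint:
  val[0] = ⊤
  val[1] = ⊤
  val[2] = ⊤
  val[3] = 0
  val[4] = ⊤
  val[5] = 0

no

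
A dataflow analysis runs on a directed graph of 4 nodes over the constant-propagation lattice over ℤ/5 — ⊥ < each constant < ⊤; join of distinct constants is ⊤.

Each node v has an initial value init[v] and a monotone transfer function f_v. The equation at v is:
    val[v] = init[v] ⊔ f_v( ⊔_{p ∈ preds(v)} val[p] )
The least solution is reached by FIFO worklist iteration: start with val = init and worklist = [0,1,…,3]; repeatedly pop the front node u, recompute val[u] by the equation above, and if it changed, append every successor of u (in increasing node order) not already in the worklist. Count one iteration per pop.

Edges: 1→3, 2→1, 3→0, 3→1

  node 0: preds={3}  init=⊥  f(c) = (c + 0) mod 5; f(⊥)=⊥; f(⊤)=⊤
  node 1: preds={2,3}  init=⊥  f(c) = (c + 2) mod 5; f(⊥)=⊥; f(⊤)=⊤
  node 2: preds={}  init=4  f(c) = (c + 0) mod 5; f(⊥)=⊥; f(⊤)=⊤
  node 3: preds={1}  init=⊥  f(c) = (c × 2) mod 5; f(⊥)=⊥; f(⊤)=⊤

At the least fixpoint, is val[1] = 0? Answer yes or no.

no

Trace (9 dequeues):
  [1] u=0 | in ⊥ | out ⊥ | ==
  [2] u=1 | in 4 | out 1 | prev ⊥ | push {}
  [3] u=2 | in ⊥ | out 4 | ==
  [4] u=3 | in 1 | out 2 | prev ⊥ | push {0,1}
  [5] u=0 | in 2 | out 2 | prev ⊥ | push {}
  [6] u=1 | in ⊤ | out ⊤ | prev 1 | push {3}
  [7] u=3 | in ⊤ | out ⊤ | prev 2 | push {0,1}
  [8] u=0 | in ⊤ | out ⊤ | prev 2 | push {}
  [9] u=1 | in ⊤ | out ⊤ | ==

Converged values:
  [0] ⊤
  [1] ⊤
  [2] 4
  [3] ⊤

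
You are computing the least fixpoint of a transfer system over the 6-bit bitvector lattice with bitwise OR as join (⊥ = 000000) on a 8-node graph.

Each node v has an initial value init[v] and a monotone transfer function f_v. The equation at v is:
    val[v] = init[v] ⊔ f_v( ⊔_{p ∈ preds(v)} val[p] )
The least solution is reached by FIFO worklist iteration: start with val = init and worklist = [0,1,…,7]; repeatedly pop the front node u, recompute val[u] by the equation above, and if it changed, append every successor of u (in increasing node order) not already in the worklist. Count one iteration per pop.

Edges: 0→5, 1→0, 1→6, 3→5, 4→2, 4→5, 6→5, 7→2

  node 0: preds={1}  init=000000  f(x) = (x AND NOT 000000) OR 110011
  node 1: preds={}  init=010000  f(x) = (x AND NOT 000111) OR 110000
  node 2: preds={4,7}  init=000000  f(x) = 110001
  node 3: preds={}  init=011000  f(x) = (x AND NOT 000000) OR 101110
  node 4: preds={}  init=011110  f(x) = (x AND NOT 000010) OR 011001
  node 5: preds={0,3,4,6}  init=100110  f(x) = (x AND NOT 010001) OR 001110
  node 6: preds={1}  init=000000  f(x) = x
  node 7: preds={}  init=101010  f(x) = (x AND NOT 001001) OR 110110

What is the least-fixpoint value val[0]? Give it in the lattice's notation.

Iteration log — 11 steps:
  step 1. node 0  ⊔preds=010000  new=110011  old=000000  +wl: 
  step 2. node 1  ⊔preds=000000  new=110000  old=010000  +wl: 0
  step 3. node 2  ⊔preds=111110  new=110001  old=000000  +wl: 
  step 4. node 3  ⊔preds=000000  new=111110  old=011000  +wl: 
  step 5. node 4  ⊔preds=000000  new=011111  old=011110  +wl: 2
  step 6. node 5  ⊔preds=111111  new=101110  old=100110  +wl: 
  step 7. node 6  ⊔preds=110000  new=110000  old=000000  +wl: 5
  step 8. node 7  ⊔preds=000000  new=111110  old=101010  +wl: 
  step 9. node 0  ⊔preds=110000  new=110011  stable
  step 10. node 2  ⊔preds=111111  new=110001  stable
  step 11. node 5  ⊔preds=111111  new=101110  stable

Least fixpoint reached:
  node 0: 110011
  node 1: 110000
  node 2: 110001
  node 3: 111110
  node 4: 011111
  node 5: 101110
  node 6: 110000
  node 7: 111110

110011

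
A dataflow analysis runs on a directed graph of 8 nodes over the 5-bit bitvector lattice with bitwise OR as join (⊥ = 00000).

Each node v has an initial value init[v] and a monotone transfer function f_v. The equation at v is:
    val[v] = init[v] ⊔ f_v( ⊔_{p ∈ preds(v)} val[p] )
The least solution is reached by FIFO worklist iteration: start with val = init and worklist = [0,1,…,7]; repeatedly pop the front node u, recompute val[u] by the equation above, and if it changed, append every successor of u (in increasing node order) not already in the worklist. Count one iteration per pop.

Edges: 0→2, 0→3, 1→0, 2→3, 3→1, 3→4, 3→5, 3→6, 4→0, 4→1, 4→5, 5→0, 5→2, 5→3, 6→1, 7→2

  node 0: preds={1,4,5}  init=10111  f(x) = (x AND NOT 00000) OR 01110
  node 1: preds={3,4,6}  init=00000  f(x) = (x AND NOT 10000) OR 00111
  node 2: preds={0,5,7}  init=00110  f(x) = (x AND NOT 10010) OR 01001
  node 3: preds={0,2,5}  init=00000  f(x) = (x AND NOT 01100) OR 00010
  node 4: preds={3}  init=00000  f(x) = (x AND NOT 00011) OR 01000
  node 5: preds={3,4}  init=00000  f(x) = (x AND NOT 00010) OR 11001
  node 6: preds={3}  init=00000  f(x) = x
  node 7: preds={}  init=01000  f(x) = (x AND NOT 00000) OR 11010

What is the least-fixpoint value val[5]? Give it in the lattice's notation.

11001

Worklist (13 pops):
  #1 pop 0: in=00000 → 11111 (was 10111); enqueue []
  #2 pop 1: in=00000 → 00111 (was 00000); enqueue [0]
  #3 pop 2: in=11111 → 01111 (was 00110); enqueue []
  #4 pop 3: in=11111 → 10011 (was 00000); enqueue [1]
  #5 pop 4: in=10011 → 11000 (was 00000); enqueue []
  #6 pop 5: in=11011 → 11001 (was 00000); enqueue [2,3]
  #7 pop 6: in=10011 → 10011 (was 00000); enqueue []
  #8 pop 7: in=00000 → 11010 (was 01000); enqueue []
  #9 pop 0: in=11111 → 11111 (no change)
  #10 pop 1: in=11011 → 01111 (was 00111); enqueue [0]
  #11 pop 2: in=11111 → 01111 (no change)
  #12 pop 3: in=11111 → 10011 (no change)
  #13 pop 0: in=11111 → 11111 (no change)

Fixpoint:
  val[0] = 11111
  val[1] = 01111
  val[2] = 01111
  val[3] = 10011
  val[4] = 11000
  val[5] = 11001
  val[6] = 10011
  val[7] = 11010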